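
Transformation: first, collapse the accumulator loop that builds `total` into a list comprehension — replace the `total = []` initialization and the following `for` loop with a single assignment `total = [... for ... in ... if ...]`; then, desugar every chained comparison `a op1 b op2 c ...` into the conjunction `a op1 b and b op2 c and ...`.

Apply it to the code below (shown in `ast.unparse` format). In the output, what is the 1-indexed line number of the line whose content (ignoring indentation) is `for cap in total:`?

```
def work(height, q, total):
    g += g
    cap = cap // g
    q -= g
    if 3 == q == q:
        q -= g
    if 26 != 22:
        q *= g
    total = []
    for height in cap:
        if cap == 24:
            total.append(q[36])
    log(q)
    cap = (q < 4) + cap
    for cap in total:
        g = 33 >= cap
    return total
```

Transformed code:
def work(height, q, total):
    g += g
    cap = cap // g
    q -= g
    if 3 == q and q == q:
        q -= g
    if 26 != 22:
        q *= g
    total = [q[36] for height in cap if cap == 24]
    log(q)
    cap = (q < 4) + cap
    for cap in total:
        g = 33 >= cap
    return total

12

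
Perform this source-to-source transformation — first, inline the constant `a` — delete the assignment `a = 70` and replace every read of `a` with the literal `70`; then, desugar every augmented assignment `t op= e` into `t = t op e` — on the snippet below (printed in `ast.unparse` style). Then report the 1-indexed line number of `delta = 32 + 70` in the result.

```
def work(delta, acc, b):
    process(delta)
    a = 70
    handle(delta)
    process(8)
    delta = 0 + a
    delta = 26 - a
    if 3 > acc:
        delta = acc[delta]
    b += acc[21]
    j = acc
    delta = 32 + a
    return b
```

Transformed code:
def work(delta, acc, b):
    process(delta)
    handle(delta)
    process(8)
    delta = 0 + 70
    delta = 26 - 70
    if 3 > acc:
        delta = acc[delta]
    b = b + acc[21]
    j = acc
    delta = 32 + 70
    return b

11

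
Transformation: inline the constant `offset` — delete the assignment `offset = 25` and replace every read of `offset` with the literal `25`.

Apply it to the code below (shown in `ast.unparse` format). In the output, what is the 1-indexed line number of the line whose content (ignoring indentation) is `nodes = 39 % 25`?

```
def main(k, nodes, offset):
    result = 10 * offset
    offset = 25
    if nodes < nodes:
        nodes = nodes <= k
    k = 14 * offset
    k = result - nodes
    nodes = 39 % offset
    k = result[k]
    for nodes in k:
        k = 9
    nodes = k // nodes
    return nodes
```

7

Transformed code:
def main(k, nodes, offset):
    result = 10 * 25
    if nodes < nodes:
        nodes = nodes <= k
    k = 14 * 25
    k = result - nodes
    nodes = 39 % 25
    k = result[k]
    for nodes in k:
        k = 9
    nodes = k // nodes
    return nodes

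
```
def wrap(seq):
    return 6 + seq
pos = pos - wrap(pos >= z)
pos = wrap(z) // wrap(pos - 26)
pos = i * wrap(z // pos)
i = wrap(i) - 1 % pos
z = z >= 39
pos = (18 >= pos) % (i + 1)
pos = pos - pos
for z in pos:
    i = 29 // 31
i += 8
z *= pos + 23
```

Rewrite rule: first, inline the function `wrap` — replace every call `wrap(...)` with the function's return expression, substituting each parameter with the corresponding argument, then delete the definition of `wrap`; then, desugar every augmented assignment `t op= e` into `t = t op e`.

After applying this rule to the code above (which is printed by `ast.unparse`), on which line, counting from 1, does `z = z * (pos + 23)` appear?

11

Transformed code:
pos = pos - (6 + (pos >= z))
pos = (6 + z) // (6 + (pos - 26))
pos = i * (6 + z // pos)
i = 6 + i - 1 % pos
z = z >= 39
pos = (18 >= pos) % (i + 1)
pos = pos - pos
for z in pos:
    i = 29 // 31
i = i + 8
z = z * (pos + 23)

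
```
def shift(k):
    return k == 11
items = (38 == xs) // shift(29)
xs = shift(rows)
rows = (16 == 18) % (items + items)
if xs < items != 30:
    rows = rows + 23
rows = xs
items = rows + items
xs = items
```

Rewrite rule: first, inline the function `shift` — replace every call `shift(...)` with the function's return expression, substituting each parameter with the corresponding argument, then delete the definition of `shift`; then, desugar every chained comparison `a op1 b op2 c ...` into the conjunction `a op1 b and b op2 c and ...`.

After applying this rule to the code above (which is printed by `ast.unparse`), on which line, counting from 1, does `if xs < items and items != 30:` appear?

Transformed code:
items = (38 == xs) // (29 == 11)
xs = rows == 11
rows = (16 == 18) % (items + items)
if xs < items and items != 30:
    rows = rows + 23
rows = xs
items = rows + items
xs = items

4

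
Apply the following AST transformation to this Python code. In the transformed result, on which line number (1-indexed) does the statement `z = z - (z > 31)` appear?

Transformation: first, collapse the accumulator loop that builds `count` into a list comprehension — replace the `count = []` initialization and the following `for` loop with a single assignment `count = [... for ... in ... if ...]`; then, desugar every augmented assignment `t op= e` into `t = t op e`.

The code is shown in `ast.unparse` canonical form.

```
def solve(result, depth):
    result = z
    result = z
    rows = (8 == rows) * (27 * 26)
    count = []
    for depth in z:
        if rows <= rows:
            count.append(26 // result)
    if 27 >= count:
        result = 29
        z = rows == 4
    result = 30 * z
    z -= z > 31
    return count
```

10

Transformed code:
def solve(result, depth):
    result = z
    result = z
    rows = (8 == rows) * (27 * 26)
    count = [26 // result for depth in z if rows <= rows]
    if 27 >= count:
        result = 29
        z = rows == 4
    result = 30 * z
    z = z - (z > 31)
    return count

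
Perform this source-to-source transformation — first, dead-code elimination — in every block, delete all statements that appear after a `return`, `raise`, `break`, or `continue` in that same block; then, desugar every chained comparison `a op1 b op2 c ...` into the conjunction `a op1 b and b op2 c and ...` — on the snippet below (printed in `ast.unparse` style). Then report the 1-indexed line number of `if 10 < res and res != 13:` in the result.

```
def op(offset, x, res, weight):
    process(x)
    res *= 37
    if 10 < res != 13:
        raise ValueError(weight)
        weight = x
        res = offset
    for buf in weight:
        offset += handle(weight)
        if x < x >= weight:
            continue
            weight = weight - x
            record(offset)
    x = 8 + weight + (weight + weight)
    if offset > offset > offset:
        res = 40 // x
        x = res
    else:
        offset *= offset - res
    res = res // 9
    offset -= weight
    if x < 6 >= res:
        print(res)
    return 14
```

Transformed code:
def op(offset, x, res, weight):
    process(x)
    res *= 37
    if 10 < res and res != 13:
        raise ValueError(weight)
    for buf in weight:
        offset += handle(weight)
        if x < x and x >= weight:
            continue
    x = 8 + weight + (weight + weight)
    if offset > offset and offset > offset:
        res = 40 // x
        x = res
    else:
        offset *= offset - res
    res = res // 9
    offset -= weight
    if x < 6 and 6 >= res:
        print(res)
    return 14

4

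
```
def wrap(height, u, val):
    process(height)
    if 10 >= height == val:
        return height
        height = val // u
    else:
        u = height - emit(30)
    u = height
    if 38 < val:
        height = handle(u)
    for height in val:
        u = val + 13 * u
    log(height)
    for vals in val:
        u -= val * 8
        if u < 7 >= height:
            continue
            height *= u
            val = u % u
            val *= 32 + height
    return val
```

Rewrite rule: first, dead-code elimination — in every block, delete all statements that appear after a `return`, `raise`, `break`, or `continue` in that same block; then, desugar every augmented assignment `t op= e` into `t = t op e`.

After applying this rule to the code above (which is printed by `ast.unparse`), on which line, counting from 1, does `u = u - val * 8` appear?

Transformed code:
def wrap(height, u, val):
    process(height)
    if 10 >= height == val:
        return height
    else:
        u = height - emit(30)
    u = height
    if 38 < val:
        height = handle(u)
    for height in val:
        u = val + 13 * u
    log(height)
    for vals in val:
        u = u - val * 8
        if u < 7 >= height:
            continue
    return val

14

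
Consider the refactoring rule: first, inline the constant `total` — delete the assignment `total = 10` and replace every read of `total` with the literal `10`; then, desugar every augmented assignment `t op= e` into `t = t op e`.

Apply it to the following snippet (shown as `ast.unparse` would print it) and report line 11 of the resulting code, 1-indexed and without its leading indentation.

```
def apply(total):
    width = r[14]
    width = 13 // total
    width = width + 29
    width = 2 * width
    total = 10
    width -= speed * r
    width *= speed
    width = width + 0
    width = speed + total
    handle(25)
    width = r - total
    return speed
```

Transformed code:
def apply(total):
    width = r[14]
    width = 13 // 10
    width = width + 29
    width = 2 * width
    width = width - speed * r
    width = width * speed
    width = width + 0
    width = speed + 10
    handle(25)
    width = r - 10
    return speed

width = r - 10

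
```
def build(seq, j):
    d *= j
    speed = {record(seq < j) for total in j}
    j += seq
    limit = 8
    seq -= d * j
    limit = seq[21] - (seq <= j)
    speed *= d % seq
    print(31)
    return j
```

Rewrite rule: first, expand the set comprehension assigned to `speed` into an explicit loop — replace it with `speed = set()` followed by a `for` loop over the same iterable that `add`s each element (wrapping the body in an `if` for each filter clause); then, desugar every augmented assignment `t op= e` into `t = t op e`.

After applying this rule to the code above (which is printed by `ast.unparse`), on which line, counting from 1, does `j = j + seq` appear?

Transformed code:
def build(seq, j):
    d = d * j
    speed = set()
    for total in j:
        speed.add(record(seq < j))
    j = j + seq
    limit = 8
    seq = seq - d * j
    limit = seq[21] - (seq <= j)
    speed = speed * (d % seq)
    print(31)
    return j

6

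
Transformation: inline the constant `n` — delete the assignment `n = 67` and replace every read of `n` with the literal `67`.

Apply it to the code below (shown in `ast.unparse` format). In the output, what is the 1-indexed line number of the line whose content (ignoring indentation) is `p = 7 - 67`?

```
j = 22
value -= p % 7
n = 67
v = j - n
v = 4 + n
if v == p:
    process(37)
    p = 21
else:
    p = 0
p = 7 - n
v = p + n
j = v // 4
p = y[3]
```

Transformed code:
j = 22
value -= p % 7
v = j - 67
v = 4 + 67
if v == p:
    process(37)
    p = 21
else:
    p = 0
p = 7 - 67
v = p + 67
j = v // 4
p = y[3]

10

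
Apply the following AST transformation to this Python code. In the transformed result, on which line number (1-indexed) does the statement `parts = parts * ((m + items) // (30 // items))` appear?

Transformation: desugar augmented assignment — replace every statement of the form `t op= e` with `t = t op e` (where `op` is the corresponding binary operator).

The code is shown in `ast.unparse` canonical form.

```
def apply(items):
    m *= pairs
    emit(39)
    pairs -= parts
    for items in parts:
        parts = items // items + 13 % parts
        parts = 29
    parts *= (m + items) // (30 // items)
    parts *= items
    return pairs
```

8

Transformed code:
def apply(items):
    m = m * pairs
    emit(39)
    pairs = pairs - parts
    for items in parts:
        parts = items // items + 13 % parts
        parts = 29
    parts = parts * ((m + items) // (30 // items))
    parts = parts * items
    return pairs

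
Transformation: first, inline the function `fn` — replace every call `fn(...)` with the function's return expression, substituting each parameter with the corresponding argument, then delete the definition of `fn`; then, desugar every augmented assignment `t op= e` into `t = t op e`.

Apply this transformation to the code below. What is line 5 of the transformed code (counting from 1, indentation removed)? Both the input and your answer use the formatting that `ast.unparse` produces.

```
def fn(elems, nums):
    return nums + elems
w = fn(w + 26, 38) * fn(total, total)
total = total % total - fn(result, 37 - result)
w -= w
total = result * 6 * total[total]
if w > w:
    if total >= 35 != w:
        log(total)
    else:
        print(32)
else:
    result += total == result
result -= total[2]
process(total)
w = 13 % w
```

if w > w:

Transformed code:
w = (38 + (w + 26)) * (total + total)
total = total % total - (37 - result + result)
w = w - w
total = result * 6 * total[total]
if w > w:
    if total >= 35 != w:
        log(total)
    else:
        print(32)
else:
    result = result + (total == result)
result = result - total[2]
process(total)
w = 13 % w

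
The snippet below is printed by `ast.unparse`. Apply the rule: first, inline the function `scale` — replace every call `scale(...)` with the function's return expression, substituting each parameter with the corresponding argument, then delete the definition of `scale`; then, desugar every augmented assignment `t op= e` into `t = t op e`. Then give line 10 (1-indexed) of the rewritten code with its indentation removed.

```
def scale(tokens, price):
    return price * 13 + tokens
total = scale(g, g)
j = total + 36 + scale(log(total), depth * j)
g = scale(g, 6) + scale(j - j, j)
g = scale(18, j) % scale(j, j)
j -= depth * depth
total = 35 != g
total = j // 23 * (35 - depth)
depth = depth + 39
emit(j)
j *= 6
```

Transformed code:
total = g * 13 + g
j = total + 36 + (depth * j * 13 + log(total))
g = 6 * 13 + g + (j * 13 + (j - j))
g = (j * 13 + 18) % (j * 13 + j)
j = j - depth * depth
total = 35 != g
total = j // 23 * (35 - depth)
depth = depth + 39
emit(j)
j = j * 6

j = j * 6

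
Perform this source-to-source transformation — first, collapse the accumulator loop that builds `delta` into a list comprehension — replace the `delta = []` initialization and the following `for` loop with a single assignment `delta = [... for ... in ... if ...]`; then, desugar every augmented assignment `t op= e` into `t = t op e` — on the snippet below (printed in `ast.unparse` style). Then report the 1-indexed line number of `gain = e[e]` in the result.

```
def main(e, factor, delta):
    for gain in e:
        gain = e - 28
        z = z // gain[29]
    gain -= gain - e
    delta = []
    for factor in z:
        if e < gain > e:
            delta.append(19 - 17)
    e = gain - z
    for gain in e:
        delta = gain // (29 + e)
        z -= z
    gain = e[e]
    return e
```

11

Transformed code:
def main(e, factor, delta):
    for gain in e:
        gain = e - 28
        z = z // gain[29]
    gain = gain - (gain - e)
    delta = [19 - 17 for factor in z if e < gain > e]
    e = gain - z
    for gain in e:
        delta = gain // (29 + e)
        z = z - z
    gain = e[e]
    return e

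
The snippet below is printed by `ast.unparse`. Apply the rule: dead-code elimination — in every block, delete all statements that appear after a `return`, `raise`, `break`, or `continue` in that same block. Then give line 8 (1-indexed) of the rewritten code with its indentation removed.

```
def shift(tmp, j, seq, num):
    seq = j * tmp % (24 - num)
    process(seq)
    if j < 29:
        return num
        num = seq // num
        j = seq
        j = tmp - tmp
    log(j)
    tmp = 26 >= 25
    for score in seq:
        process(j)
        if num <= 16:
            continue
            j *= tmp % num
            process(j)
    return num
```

Transformed code:
def shift(tmp, j, seq, num):
    seq = j * tmp % (24 - num)
    process(seq)
    if j < 29:
        return num
    log(j)
    tmp = 26 >= 25
    for score in seq:
        process(j)
        if num <= 16:
            continue
    return num

for score in seq:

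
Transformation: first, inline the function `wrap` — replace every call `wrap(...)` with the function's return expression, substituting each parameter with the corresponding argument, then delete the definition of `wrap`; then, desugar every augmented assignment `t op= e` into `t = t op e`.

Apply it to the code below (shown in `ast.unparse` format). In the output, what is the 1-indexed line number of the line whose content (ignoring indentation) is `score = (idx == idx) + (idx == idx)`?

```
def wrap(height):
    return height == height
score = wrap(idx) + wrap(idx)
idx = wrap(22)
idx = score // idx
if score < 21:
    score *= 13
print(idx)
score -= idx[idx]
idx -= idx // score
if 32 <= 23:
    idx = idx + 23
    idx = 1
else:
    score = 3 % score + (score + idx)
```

1

Transformed code:
score = (idx == idx) + (idx == idx)
idx = 22 == 22
idx = score // idx
if score < 21:
    score = score * 13
print(idx)
score = score - idx[idx]
idx = idx - idx // score
if 32 <= 23:
    idx = idx + 23
    idx = 1
else:
    score = 3 % score + (score + idx)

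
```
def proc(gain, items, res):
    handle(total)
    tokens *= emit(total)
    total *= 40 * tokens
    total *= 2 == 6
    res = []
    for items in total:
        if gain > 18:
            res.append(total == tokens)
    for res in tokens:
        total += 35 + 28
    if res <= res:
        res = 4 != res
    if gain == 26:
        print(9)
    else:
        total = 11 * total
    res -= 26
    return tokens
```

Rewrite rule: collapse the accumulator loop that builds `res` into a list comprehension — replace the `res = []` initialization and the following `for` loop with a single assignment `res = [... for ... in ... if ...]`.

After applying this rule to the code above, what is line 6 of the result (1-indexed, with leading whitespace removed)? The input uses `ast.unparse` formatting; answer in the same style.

Transformed code:
def proc(gain, items, res):
    handle(total)
    tokens *= emit(total)
    total *= 40 * tokens
    total *= 2 == 6
    res = [total == tokens for items in total if gain > 18]
    for res in tokens:
        total += 35 + 28
    if res <= res:
        res = 4 != res
    if gain == 26:
        print(9)
    else:
        total = 11 * total
    res -= 26
    return tokens

res = [total == tokens for items in total if gain > 18]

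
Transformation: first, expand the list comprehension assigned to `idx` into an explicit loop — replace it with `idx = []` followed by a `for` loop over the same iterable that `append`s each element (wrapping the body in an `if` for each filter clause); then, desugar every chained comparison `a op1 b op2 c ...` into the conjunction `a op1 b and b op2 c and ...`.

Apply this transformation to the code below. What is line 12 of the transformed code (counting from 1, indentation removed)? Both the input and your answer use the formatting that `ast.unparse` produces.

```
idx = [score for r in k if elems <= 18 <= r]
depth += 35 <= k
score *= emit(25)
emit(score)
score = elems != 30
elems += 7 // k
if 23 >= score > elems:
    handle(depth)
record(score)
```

Transformed code:
idx = []
for r in k:
    if elems <= 18 and 18 <= r:
        idx.append(score)
depth += 35 <= k
score *= emit(25)
emit(score)
score = elems != 30
elems += 7 // k
if 23 >= score and score > elems:
    handle(depth)
record(score)

record(score)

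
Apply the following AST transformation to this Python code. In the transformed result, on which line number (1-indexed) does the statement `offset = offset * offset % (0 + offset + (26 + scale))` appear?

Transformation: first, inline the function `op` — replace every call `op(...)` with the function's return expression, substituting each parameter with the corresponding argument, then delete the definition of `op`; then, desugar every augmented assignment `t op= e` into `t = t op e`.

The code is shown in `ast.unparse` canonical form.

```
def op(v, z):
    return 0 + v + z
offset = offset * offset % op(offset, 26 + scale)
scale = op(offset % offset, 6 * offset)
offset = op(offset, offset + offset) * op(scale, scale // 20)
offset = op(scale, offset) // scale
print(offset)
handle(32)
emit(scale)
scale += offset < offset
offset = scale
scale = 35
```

Transformed code:
offset = offset * offset % (0 + offset + (26 + scale))
scale = 0 + offset % offset + 6 * offset
offset = (0 + offset + (offset + offset)) * (0 + scale + scale // 20)
offset = (0 + scale + offset) // scale
print(offset)
handle(32)
emit(scale)
scale = scale + (offset < offset)
offset = scale
scale = 35

1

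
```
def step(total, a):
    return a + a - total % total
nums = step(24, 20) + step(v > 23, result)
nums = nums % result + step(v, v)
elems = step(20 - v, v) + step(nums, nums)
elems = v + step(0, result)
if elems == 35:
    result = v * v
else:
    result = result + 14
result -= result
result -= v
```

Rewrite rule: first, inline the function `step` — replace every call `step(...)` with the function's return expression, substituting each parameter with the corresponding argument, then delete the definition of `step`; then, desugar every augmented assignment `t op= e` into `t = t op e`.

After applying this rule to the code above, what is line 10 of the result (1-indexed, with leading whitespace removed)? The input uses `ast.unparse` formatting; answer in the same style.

Transformed code:
nums = 20 + 20 - 24 % 24 + (result + result - (v > 23) % (v > 23))
nums = nums % result + (v + v - v % v)
elems = v + v - (20 - v) % (20 - v) + (nums + nums - nums % nums)
elems = v + (result + result - 0 % 0)
if elems == 35:
    result = v * v
else:
    result = result + 14
result = result - result
result = result - v

result = result - v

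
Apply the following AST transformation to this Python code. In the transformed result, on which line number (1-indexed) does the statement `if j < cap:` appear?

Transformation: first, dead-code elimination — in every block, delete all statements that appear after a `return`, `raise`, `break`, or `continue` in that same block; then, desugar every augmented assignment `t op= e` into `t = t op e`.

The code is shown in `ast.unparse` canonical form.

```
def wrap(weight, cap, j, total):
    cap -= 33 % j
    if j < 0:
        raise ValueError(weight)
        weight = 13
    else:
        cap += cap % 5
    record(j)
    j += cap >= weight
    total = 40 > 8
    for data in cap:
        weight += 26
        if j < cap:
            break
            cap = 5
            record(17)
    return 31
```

12

Transformed code:
def wrap(weight, cap, j, total):
    cap = cap - 33 % j
    if j < 0:
        raise ValueError(weight)
    else:
        cap = cap + cap % 5
    record(j)
    j = j + (cap >= weight)
    total = 40 > 8
    for data in cap:
        weight = weight + 26
        if j < cap:
            break
    return 31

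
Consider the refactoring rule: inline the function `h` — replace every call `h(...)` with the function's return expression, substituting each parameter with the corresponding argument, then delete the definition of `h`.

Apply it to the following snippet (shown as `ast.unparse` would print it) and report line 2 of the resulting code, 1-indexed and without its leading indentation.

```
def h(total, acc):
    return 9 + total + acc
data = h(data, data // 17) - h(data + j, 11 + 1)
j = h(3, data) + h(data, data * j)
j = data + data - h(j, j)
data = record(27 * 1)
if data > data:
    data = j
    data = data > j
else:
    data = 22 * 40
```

Transformed code:
data = 9 + data + data // 17 - (9 + (data + j) + (11 + 1))
j = 9 + 3 + data + (9 + data + data * j)
j = data + data - (9 + j + j)
data = record(27 * 1)
if data > data:
    data = j
    data = data > j
else:
    data = 22 * 40

j = 9 + 3 + data + (9 + data + data * j)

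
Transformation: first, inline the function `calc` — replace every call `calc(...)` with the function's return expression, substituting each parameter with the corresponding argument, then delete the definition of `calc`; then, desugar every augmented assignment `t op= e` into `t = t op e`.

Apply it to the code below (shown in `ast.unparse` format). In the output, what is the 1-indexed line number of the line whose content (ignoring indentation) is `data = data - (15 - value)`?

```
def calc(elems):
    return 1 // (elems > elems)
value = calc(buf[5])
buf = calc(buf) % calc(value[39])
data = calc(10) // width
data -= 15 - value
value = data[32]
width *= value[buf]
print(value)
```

Transformed code:
value = 1 // (buf[5] > buf[5])
buf = 1 // (buf > buf) % (1 // (value[39] > value[39]))
data = 1 // (10 > 10) // width
data = data - (15 - value)
value = data[32]
width = width * value[buf]
print(value)

4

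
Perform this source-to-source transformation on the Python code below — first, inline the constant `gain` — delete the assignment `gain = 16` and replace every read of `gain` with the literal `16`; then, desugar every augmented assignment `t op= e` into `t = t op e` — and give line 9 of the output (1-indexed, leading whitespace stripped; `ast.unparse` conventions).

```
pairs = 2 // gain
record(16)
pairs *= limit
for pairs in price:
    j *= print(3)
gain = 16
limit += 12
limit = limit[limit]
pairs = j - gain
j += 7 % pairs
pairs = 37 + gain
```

j = j + 7 % pairs

Transformed code:
pairs = 2 // 16
record(16)
pairs = pairs * limit
for pairs in price:
    j = j * print(3)
limit = limit + 12
limit = limit[limit]
pairs = j - 16
j = j + 7 % pairs
pairs = 37 + 16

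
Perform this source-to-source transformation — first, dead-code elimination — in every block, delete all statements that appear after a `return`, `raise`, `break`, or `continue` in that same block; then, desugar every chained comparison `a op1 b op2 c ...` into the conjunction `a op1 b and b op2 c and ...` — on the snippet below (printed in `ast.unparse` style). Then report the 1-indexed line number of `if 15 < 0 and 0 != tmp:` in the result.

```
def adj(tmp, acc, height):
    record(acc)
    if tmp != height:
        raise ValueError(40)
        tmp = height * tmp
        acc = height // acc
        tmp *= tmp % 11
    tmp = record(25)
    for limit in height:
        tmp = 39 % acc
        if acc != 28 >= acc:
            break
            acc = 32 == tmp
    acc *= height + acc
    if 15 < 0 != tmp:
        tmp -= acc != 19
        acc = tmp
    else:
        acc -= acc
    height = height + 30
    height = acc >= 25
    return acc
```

11

Transformed code:
def adj(tmp, acc, height):
    record(acc)
    if tmp != height:
        raise ValueError(40)
    tmp = record(25)
    for limit in height:
        tmp = 39 % acc
        if acc != 28 and 28 >= acc:
            break
    acc *= height + acc
    if 15 < 0 and 0 != tmp:
        tmp -= acc != 19
        acc = tmp
    else:
        acc -= acc
    height = height + 30
    height = acc >= 25
    return acc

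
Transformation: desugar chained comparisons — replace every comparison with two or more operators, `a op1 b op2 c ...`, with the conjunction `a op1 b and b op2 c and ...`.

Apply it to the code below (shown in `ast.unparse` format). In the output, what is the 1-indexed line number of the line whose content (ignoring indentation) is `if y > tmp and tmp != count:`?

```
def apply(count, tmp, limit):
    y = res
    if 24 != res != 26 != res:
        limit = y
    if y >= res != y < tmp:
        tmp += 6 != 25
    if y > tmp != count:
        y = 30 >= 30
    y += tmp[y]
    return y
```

Transformed code:
def apply(count, tmp, limit):
    y = res
    if 24 != res and res != 26 and (26 != res):
        limit = y
    if y >= res and res != y and (y < tmp):
        tmp += 6 != 25
    if y > tmp and tmp != count:
        y = 30 >= 30
    y += tmp[y]
    return y

7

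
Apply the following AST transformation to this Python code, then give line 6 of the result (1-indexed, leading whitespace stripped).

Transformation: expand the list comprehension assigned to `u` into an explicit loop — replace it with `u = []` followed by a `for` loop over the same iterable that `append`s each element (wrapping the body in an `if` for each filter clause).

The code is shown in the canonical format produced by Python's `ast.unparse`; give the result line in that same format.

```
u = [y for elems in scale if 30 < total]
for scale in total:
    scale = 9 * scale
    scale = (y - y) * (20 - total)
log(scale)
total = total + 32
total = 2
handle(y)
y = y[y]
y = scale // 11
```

scale = 9 * scale

Transformed code:
u = []
for elems in scale:
    if 30 < total:
        u.append(y)
for scale in total:
    scale = 9 * scale
    scale = (y - y) * (20 - total)
log(scale)
total = total + 32
total = 2
handle(y)
y = y[y]
y = scale // 11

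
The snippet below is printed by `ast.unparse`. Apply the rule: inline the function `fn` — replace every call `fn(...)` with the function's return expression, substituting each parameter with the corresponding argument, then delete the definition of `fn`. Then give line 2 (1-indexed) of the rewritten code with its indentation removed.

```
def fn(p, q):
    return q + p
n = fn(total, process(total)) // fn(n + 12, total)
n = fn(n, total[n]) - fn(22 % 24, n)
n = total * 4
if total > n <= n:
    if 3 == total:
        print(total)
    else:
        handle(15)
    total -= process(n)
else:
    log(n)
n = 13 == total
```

Transformed code:
n = (process(total) + total) // (total + (n + 12))
n = total[n] + n - (n + 22 % 24)
n = total * 4
if total > n <= n:
    if 3 == total:
        print(total)
    else:
        handle(15)
    total -= process(n)
else:
    log(n)
n = 13 == total

n = total[n] + n - (n + 22 % 24)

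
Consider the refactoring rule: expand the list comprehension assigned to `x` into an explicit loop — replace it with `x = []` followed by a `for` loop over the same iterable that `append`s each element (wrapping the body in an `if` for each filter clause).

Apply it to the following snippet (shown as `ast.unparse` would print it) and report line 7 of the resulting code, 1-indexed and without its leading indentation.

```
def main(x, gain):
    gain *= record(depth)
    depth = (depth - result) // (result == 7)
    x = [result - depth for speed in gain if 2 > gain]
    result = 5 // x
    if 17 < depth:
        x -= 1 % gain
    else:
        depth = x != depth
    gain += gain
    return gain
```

x.append(result - depth)

Transformed code:
def main(x, gain):
    gain *= record(depth)
    depth = (depth - result) // (result == 7)
    x = []
    for speed in gain:
        if 2 > gain:
            x.append(result - depth)
    result = 5 // x
    if 17 < depth:
        x -= 1 % gain
    else:
        depth = x != depth
    gain += gain
    return gain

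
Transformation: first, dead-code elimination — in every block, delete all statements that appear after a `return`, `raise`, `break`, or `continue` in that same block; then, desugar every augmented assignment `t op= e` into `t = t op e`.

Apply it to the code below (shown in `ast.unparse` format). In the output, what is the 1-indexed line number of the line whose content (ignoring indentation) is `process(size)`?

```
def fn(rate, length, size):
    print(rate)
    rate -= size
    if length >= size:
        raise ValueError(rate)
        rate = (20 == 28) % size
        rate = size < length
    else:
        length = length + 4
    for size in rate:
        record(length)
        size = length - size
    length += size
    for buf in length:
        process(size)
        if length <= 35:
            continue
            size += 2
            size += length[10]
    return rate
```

Transformed code:
def fn(rate, length, size):
    print(rate)
    rate = rate - size
    if length >= size:
        raise ValueError(rate)
    else:
        length = length + 4
    for size in rate:
        record(length)
        size = length - size
    length = length + size
    for buf in length:
        process(size)
        if length <= 35:
            continue
    return rate

13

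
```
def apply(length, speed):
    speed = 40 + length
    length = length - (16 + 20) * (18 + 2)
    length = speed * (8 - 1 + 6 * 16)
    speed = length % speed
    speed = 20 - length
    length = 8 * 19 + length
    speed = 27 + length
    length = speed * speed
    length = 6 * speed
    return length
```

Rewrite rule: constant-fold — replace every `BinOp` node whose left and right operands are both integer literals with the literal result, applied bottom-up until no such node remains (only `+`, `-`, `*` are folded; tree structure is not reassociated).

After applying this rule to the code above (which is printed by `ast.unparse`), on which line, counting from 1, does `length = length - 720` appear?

Transformed code:
def apply(length, speed):
    speed = 40 + length
    length = length - 720
    length = speed * 103
    speed = length % speed
    speed = 20 - length
    length = 152 + length
    speed = 27 + length
    length = speed * speed
    length = 6 * speed
    return length

3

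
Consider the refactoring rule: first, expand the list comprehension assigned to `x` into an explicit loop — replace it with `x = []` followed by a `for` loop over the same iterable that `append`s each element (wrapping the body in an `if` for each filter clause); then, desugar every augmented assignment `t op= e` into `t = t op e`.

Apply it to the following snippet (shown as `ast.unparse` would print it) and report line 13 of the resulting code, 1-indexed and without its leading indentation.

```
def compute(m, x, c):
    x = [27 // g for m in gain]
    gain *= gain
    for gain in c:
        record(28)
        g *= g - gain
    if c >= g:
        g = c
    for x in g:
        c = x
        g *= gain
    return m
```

Transformed code:
def compute(m, x, c):
    x = []
    for m in gain:
        x.append(27 // g)
    gain = gain * gain
    for gain in c:
        record(28)
        g = g * (g - gain)
    if c >= g:
        g = c
    for x in g:
        c = x
        g = g * gain
    return m

g = g * gain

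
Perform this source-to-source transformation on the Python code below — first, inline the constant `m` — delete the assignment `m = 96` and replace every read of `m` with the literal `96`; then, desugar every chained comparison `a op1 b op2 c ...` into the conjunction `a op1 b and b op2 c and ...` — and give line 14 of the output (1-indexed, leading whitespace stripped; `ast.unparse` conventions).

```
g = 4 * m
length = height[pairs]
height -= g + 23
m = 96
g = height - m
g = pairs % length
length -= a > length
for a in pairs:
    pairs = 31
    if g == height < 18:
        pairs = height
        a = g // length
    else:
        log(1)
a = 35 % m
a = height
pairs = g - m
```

Transformed code:
g = 4 * 96
length = height[pairs]
height -= g + 23
g = height - 96
g = pairs % length
length -= a > length
for a in pairs:
    pairs = 31
    if g == height and height < 18:
        pairs = height
        a = g // length
    else:
        log(1)
a = 35 % 96
a = height
pairs = g - 96

a = 35 % 96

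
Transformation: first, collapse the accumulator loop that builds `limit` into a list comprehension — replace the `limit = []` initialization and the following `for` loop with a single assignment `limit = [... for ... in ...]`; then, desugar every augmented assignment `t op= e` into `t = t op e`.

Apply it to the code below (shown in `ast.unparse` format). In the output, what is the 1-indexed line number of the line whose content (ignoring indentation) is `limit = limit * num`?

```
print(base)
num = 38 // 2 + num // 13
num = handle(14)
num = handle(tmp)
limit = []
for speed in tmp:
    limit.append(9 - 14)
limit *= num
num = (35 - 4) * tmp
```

Transformed code:
print(base)
num = 38 // 2 + num // 13
num = handle(14)
num = handle(tmp)
limit = [9 - 14 for speed in tmp]
limit = limit * num
num = (35 - 4) * tmp

6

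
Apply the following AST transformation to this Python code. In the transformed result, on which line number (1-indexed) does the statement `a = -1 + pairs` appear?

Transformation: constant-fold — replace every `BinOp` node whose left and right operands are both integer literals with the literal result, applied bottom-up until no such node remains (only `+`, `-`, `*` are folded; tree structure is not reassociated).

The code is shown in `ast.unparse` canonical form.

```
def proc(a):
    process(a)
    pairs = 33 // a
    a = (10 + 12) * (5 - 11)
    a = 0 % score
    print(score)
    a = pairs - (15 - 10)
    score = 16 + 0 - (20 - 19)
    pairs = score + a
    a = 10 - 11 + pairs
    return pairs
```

Transformed code:
def proc(a):
    process(a)
    pairs = 33 // a
    a = -132
    a = 0 % score
    print(score)
    a = pairs - 5
    score = 15
    pairs = score + a
    a = -1 + pairs
    return pairs

10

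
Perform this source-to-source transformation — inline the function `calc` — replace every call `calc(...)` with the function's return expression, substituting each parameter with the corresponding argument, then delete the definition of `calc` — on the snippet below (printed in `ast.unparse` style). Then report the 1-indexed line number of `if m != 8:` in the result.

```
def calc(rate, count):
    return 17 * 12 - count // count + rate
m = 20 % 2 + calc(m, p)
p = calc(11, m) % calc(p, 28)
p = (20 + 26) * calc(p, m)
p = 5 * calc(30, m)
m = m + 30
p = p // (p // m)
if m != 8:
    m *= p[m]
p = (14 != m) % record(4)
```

7

Transformed code:
m = 20 % 2 + (17 * 12 - p // p + m)
p = (17 * 12 - m // m + 11) % (17 * 12 - 28 // 28 + p)
p = (20 + 26) * (17 * 12 - m // m + p)
p = 5 * (17 * 12 - m // m + 30)
m = m + 30
p = p // (p // m)
if m != 8:
    m *= p[m]
p = (14 != m) % record(4)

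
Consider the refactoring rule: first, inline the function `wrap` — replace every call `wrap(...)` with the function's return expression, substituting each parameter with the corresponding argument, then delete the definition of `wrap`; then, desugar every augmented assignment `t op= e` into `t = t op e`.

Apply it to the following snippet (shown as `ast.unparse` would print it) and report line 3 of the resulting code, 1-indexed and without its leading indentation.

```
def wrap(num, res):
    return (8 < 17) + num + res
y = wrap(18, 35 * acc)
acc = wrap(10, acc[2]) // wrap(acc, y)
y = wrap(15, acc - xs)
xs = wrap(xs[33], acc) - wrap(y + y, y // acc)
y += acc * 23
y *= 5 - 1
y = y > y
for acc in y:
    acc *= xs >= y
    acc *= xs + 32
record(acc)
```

y = (8 < 17) + 15 + (acc - xs)

Transformed code:
y = (8 < 17) + 18 + 35 * acc
acc = ((8 < 17) + 10 + acc[2]) // ((8 < 17) + acc + y)
y = (8 < 17) + 15 + (acc - xs)
xs = (8 < 17) + xs[33] + acc - ((8 < 17) + (y + y) + y // acc)
y = y + acc * 23
y = y * (5 - 1)
y = y > y
for acc in y:
    acc = acc * (xs >= y)
    acc = acc * (xs + 32)
record(acc)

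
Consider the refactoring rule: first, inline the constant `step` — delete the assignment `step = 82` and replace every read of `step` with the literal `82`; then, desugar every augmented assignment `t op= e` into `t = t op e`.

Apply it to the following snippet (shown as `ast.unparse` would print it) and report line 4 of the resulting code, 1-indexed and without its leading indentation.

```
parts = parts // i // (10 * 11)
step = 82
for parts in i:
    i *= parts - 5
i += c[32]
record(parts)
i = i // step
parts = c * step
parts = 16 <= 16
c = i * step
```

Transformed code:
parts = parts // i // (10 * 11)
for parts in i:
    i = i * (parts - 5)
i = i + c[32]
record(parts)
i = i // 82
parts = c * 82
parts = 16 <= 16
c = i * 82

i = i + c[32]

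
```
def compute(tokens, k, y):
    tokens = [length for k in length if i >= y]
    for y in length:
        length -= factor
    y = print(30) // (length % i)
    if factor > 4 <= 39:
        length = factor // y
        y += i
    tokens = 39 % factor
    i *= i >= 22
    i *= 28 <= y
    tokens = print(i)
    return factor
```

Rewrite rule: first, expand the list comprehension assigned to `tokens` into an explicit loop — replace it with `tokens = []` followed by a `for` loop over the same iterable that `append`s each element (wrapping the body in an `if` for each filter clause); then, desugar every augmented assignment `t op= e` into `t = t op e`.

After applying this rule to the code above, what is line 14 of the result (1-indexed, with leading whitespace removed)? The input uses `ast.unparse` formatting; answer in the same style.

i = i * (28 <= y)

Transformed code:
def compute(tokens, k, y):
    tokens = []
    for k in length:
        if i >= y:
            tokens.append(length)
    for y in length:
        length = length - factor
    y = print(30) // (length % i)
    if factor > 4 <= 39:
        length = factor // y
        y = y + i
    tokens = 39 % factor
    i = i * (i >= 22)
    i = i * (28 <= y)
    tokens = print(i)
    return factor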